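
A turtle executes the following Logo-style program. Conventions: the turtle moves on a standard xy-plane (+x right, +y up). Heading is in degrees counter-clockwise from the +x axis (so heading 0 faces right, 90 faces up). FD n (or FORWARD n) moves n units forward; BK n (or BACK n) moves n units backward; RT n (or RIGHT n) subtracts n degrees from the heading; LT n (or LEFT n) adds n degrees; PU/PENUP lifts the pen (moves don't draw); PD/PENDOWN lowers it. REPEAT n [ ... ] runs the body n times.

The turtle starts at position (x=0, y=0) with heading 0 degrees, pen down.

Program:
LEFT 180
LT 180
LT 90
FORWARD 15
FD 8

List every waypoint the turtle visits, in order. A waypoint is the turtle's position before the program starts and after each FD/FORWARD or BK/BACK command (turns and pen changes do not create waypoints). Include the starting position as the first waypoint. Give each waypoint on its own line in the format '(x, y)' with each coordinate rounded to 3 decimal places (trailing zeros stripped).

Executing turtle program step by step:
Start: pos=(0,0), heading=0, pen down
LT 180: heading 0 -> 180
LT 180: heading 180 -> 0
LT 90: heading 0 -> 90
FD 15: (0,0) -> (0,15) [heading=90, draw]
FD 8: (0,15) -> (0,23) [heading=90, draw]
Final: pos=(0,23), heading=90, 2 segment(s) drawn
Waypoints (3 total):
(0, 0)
(0, 15)
(0, 23)

Answer: (0, 0)
(0, 15)
(0, 23)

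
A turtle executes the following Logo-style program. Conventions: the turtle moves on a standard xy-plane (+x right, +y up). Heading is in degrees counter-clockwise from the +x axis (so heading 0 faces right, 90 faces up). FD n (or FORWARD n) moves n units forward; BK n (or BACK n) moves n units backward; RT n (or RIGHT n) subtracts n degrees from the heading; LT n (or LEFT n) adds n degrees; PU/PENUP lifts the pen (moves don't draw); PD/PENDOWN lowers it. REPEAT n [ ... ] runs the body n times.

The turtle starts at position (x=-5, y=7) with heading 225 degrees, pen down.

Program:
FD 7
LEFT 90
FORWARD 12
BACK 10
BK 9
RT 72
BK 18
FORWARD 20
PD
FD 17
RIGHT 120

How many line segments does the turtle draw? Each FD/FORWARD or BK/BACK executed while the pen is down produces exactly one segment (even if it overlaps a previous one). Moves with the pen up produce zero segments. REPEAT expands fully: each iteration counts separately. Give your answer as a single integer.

Executing turtle program step by step:
Start: pos=(-5,7), heading=225, pen down
FD 7: (-5,7) -> (-9.95,2.05) [heading=225, draw]
LT 90: heading 225 -> 315
FD 12: (-9.95,2.05) -> (-1.464,-6.435) [heading=315, draw]
BK 10: (-1.464,-6.435) -> (-8.536,0.636) [heading=315, draw]
BK 9: (-8.536,0.636) -> (-14.899,7) [heading=315, draw]
RT 72: heading 315 -> 243
BK 18: (-14.899,7) -> (-6.728,23.038) [heading=243, draw]
FD 20: (-6.728,23.038) -> (-15.807,5.218) [heading=243, draw]
PD: pen down
FD 17: (-15.807,5.218) -> (-23.525,-9.929) [heading=243, draw]
RT 120: heading 243 -> 123
Final: pos=(-23.525,-9.929), heading=123, 7 segment(s) drawn
Segments drawn: 7

Answer: 7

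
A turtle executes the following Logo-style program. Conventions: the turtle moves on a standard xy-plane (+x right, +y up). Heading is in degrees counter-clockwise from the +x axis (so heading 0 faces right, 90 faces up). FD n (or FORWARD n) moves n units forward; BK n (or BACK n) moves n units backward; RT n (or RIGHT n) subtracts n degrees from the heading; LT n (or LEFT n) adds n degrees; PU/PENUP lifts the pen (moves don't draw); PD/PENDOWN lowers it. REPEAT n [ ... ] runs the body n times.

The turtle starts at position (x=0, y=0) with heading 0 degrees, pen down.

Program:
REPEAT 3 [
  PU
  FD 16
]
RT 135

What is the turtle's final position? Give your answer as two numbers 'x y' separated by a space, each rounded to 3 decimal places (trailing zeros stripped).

Answer: 48 0

Derivation:
Executing turtle program step by step:
Start: pos=(0,0), heading=0, pen down
REPEAT 3 [
  -- iteration 1/3 --
  PU: pen up
  FD 16: (0,0) -> (16,0) [heading=0, move]
  -- iteration 2/3 --
  PU: pen up
  FD 16: (16,0) -> (32,0) [heading=0, move]
  -- iteration 3/3 --
  PU: pen up
  FD 16: (32,0) -> (48,0) [heading=0, move]
]
RT 135: heading 0 -> 225
Final: pos=(48,0), heading=225, 0 segment(s) drawn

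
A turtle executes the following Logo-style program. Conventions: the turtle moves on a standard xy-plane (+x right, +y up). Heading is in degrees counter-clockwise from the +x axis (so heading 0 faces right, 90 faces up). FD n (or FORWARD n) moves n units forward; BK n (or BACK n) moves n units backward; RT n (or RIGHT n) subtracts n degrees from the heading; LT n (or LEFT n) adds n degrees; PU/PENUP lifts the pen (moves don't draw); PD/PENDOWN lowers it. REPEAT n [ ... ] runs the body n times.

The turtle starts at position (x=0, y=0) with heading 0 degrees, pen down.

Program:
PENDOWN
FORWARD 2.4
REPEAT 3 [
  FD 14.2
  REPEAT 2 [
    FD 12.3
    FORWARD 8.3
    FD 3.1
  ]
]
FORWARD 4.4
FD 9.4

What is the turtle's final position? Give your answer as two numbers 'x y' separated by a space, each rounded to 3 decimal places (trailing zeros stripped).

Executing turtle program step by step:
Start: pos=(0,0), heading=0, pen down
PD: pen down
FD 2.4: (0,0) -> (2.4,0) [heading=0, draw]
REPEAT 3 [
  -- iteration 1/3 --
  FD 14.2: (2.4,0) -> (16.6,0) [heading=0, draw]
  REPEAT 2 [
    -- iteration 1/2 --
    FD 12.3: (16.6,0) -> (28.9,0) [heading=0, draw]
    FD 8.3: (28.9,0) -> (37.2,0) [heading=0, draw]
    FD 3.1: (37.2,0) -> (40.3,0) [heading=0, draw]
    -- iteration 2/2 --
    FD 12.3: (40.3,0) -> (52.6,0) [heading=0, draw]
    FD 8.3: (52.6,0) -> (60.9,0) [heading=0, draw]
    FD 3.1: (60.9,0) -> (64,0) [heading=0, draw]
  ]
  -- iteration 2/3 --
  FD 14.2: (64,0) -> (78.2,0) [heading=0, draw]
  REPEAT 2 [
    -- iteration 1/2 --
    FD 12.3: (78.2,0) -> (90.5,0) [heading=0, draw]
    FD 8.3: (90.5,0) -> (98.8,0) [heading=0, draw]
    FD 3.1: (98.8,0) -> (101.9,0) [heading=0, draw]
    -- iteration 2/2 --
    FD 12.3: (101.9,0) -> (114.2,0) [heading=0, draw]
    FD 8.3: (114.2,0) -> (122.5,0) [heading=0, draw]
    FD 3.1: (122.5,0) -> (125.6,0) [heading=0, draw]
  ]
  -- iteration 3/3 --
  FD 14.2: (125.6,0) -> (139.8,0) [heading=0, draw]
  REPEAT 2 [
    -- iteration 1/2 --
    FD 12.3: (139.8,0) -> (152.1,0) [heading=0, draw]
    FD 8.3: (152.1,0) -> (160.4,0) [heading=0, draw]
    FD 3.1: (160.4,0) -> (163.5,0) [heading=0, draw]
    -- iteration 2/2 --
    FD 12.3: (163.5,0) -> (175.8,0) [heading=0, draw]
    FD 8.3: (175.8,0) -> (184.1,0) [heading=0, draw]
    FD 3.1: (184.1,0) -> (187.2,0) [heading=0, draw]
  ]
]
FD 4.4: (187.2,0) -> (191.6,0) [heading=0, draw]
FD 9.4: (191.6,0) -> (201,0) [heading=0, draw]
Final: pos=(201,0), heading=0, 24 segment(s) drawn

Answer: 201 0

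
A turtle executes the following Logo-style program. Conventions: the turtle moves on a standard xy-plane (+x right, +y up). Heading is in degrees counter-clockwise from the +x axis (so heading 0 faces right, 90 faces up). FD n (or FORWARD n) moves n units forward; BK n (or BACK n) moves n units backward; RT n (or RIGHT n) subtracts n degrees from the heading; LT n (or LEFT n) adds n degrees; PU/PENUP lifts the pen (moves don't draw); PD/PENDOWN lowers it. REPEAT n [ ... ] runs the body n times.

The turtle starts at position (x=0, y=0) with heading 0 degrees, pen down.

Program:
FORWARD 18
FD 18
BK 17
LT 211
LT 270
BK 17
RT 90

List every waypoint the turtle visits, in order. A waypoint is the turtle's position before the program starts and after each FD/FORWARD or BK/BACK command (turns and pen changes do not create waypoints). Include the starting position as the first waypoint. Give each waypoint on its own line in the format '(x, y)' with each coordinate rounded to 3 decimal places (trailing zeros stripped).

Answer: (0, 0)
(18, 0)
(36, 0)
(19, 0)
(27.756, -14.572)

Derivation:
Executing turtle program step by step:
Start: pos=(0,0), heading=0, pen down
FD 18: (0,0) -> (18,0) [heading=0, draw]
FD 18: (18,0) -> (36,0) [heading=0, draw]
BK 17: (36,0) -> (19,0) [heading=0, draw]
LT 211: heading 0 -> 211
LT 270: heading 211 -> 121
BK 17: (19,0) -> (27.756,-14.572) [heading=121, draw]
RT 90: heading 121 -> 31
Final: pos=(27.756,-14.572), heading=31, 4 segment(s) drawn
Waypoints (5 total):
(0, 0)
(18, 0)
(36, 0)
(19, 0)
(27.756, -14.572)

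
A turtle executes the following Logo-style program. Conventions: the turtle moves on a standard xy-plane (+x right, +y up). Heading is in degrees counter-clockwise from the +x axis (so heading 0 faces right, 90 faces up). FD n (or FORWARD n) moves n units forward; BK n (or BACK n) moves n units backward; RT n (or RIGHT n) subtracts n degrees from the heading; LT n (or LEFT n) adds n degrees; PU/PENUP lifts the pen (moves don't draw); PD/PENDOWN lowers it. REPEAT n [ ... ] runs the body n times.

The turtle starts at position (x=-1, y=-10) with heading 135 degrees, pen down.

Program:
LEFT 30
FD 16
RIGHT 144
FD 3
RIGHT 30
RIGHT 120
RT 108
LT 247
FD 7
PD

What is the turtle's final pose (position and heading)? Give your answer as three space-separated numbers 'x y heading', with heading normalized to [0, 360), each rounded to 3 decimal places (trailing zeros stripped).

Executing turtle program step by step:
Start: pos=(-1,-10), heading=135, pen down
LT 30: heading 135 -> 165
FD 16: (-1,-10) -> (-16.455,-5.859) [heading=165, draw]
RT 144: heading 165 -> 21
FD 3: (-16.455,-5.859) -> (-13.654,-4.784) [heading=21, draw]
RT 30: heading 21 -> 351
RT 120: heading 351 -> 231
RT 108: heading 231 -> 123
LT 247: heading 123 -> 10
FD 7: (-13.654,-4.784) -> (-6.76,-3.568) [heading=10, draw]
PD: pen down
Final: pos=(-6.76,-3.568), heading=10, 3 segment(s) drawn

Answer: -6.76 -3.568 10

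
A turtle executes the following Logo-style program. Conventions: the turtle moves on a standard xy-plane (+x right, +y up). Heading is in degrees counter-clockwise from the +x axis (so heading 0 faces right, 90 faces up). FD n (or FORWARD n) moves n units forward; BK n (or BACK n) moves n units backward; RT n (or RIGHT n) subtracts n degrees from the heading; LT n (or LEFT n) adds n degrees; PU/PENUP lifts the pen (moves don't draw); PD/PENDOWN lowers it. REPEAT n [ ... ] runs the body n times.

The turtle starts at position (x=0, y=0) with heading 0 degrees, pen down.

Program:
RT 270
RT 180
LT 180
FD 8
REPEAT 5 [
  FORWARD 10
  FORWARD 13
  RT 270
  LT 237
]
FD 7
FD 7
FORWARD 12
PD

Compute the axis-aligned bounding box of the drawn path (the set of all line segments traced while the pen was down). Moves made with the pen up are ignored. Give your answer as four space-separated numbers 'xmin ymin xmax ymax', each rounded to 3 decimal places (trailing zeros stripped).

Answer: 0 0 80.077 59.644

Derivation:
Executing turtle program step by step:
Start: pos=(0,0), heading=0, pen down
RT 270: heading 0 -> 90
RT 180: heading 90 -> 270
LT 180: heading 270 -> 90
FD 8: (0,0) -> (0,8) [heading=90, draw]
REPEAT 5 [
  -- iteration 1/5 --
  FD 10: (0,8) -> (0,18) [heading=90, draw]
  FD 13: (0,18) -> (0,31) [heading=90, draw]
  RT 270: heading 90 -> 180
  LT 237: heading 180 -> 57
  -- iteration 2/5 --
  FD 10: (0,31) -> (5.446,39.387) [heading=57, draw]
  FD 13: (5.446,39.387) -> (12.527,50.289) [heading=57, draw]
  RT 270: heading 57 -> 147
  LT 237: heading 147 -> 24
  -- iteration 3/5 --
  FD 10: (12.527,50.289) -> (21.662,54.357) [heading=24, draw]
  FD 13: (21.662,54.357) -> (33.538,59.644) [heading=24, draw]
  RT 270: heading 24 -> 114
  LT 237: heading 114 -> 351
  -- iteration 4/5 --
  FD 10: (33.538,59.644) -> (43.415,58.08) [heading=351, draw]
  FD 13: (43.415,58.08) -> (56.255,56.046) [heading=351, draw]
  RT 270: heading 351 -> 81
  LT 237: heading 81 -> 318
  -- iteration 5/5 --
  FD 10: (56.255,56.046) -> (63.687,49.355) [heading=318, draw]
  FD 13: (63.687,49.355) -> (73.347,40.656) [heading=318, draw]
  RT 270: heading 318 -> 48
  LT 237: heading 48 -> 285
]
FD 7: (73.347,40.656) -> (75.159,33.895) [heading=285, draw]
FD 7: (75.159,33.895) -> (76.971,27.133) [heading=285, draw]
FD 12: (76.971,27.133) -> (80.077,15.542) [heading=285, draw]
PD: pen down
Final: pos=(80.077,15.542), heading=285, 14 segment(s) drawn

Segment endpoints: x in {0, 0, 0, 0, 5.446, 12.527, 21.662, 33.538, 43.415, 56.255, 63.687, 73.347, 75.159, 76.971, 80.077}, y in {0, 8, 15.542, 18, 27.133, 31, 33.895, 39.387, 40.656, 49.355, 50.289, 54.357, 56.046, 58.08, 59.644}
xmin=0, ymin=0, xmax=80.077, ymax=59.644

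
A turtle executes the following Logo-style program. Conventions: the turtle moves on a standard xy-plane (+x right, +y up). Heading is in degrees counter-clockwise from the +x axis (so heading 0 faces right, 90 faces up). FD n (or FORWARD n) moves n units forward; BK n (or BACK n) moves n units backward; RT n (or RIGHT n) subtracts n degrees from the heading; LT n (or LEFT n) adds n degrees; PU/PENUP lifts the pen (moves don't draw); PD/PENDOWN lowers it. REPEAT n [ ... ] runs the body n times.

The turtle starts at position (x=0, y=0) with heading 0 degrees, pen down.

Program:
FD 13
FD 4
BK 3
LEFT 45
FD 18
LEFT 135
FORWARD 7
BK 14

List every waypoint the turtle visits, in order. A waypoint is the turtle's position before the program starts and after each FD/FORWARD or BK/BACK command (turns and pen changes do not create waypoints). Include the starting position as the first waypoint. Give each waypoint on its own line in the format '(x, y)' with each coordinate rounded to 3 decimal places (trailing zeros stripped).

Executing turtle program step by step:
Start: pos=(0,0), heading=0, pen down
FD 13: (0,0) -> (13,0) [heading=0, draw]
FD 4: (13,0) -> (17,0) [heading=0, draw]
BK 3: (17,0) -> (14,0) [heading=0, draw]
LT 45: heading 0 -> 45
FD 18: (14,0) -> (26.728,12.728) [heading=45, draw]
LT 135: heading 45 -> 180
FD 7: (26.728,12.728) -> (19.728,12.728) [heading=180, draw]
BK 14: (19.728,12.728) -> (33.728,12.728) [heading=180, draw]
Final: pos=(33.728,12.728), heading=180, 6 segment(s) drawn
Waypoints (7 total):
(0, 0)
(13, 0)
(17, 0)
(14, 0)
(26.728, 12.728)
(19.728, 12.728)
(33.728, 12.728)

Answer: (0, 0)
(13, 0)
(17, 0)
(14, 0)
(26.728, 12.728)
(19.728, 12.728)
(33.728, 12.728)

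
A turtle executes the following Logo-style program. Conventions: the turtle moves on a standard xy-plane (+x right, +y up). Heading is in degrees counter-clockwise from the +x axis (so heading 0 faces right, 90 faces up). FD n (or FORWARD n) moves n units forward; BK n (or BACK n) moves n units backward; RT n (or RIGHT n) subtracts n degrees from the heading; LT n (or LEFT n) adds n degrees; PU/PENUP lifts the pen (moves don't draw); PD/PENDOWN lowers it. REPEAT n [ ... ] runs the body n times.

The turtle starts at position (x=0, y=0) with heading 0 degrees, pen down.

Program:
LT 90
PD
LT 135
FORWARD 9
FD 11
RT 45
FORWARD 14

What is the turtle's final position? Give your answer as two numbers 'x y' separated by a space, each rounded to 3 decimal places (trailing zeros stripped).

Answer: -28.142 -14.142

Derivation:
Executing turtle program step by step:
Start: pos=(0,0), heading=0, pen down
LT 90: heading 0 -> 90
PD: pen down
LT 135: heading 90 -> 225
FD 9: (0,0) -> (-6.364,-6.364) [heading=225, draw]
FD 11: (-6.364,-6.364) -> (-14.142,-14.142) [heading=225, draw]
RT 45: heading 225 -> 180
FD 14: (-14.142,-14.142) -> (-28.142,-14.142) [heading=180, draw]
Final: pos=(-28.142,-14.142), heading=180, 3 segment(s) drawn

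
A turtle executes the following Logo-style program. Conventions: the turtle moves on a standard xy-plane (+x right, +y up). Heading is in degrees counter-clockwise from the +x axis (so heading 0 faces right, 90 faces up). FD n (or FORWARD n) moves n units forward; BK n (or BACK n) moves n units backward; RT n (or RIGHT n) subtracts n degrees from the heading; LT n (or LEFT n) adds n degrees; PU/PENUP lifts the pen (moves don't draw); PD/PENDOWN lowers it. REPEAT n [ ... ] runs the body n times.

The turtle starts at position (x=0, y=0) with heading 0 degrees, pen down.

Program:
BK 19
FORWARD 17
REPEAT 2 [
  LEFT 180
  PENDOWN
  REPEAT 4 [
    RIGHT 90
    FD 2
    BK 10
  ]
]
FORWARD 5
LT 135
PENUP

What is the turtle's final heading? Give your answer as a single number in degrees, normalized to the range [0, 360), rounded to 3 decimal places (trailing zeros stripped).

Answer: 135

Derivation:
Executing turtle program step by step:
Start: pos=(0,0), heading=0, pen down
BK 19: (0,0) -> (-19,0) [heading=0, draw]
FD 17: (-19,0) -> (-2,0) [heading=0, draw]
REPEAT 2 [
  -- iteration 1/2 --
  LT 180: heading 0 -> 180
  PD: pen down
  REPEAT 4 [
    -- iteration 1/4 --
    RT 90: heading 180 -> 90
    FD 2: (-2,0) -> (-2,2) [heading=90, draw]
    BK 10: (-2,2) -> (-2,-8) [heading=90, draw]
    -- iteration 2/4 --
    RT 90: heading 90 -> 0
    FD 2: (-2,-8) -> (0,-8) [heading=0, draw]
    BK 10: (0,-8) -> (-10,-8) [heading=0, draw]
    -- iteration 3/4 --
    RT 90: heading 0 -> 270
    FD 2: (-10,-8) -> (-10,-10) [heading=270, draw]
    BK 10: (-10,-10) -> (-10,0) [heading=270, draw]
    -- iteration 4/4 --
    RT 90: heading 270 -> 180
    FD 2: (-10,0) -> (-12,0) [heading=180, draw]
    BK 10: (-12,0) -> (-2,0) [heading=180, draw]
  ]
  -- iteration 2/2 --
  LT 180: heading 180 -> 0
  PD: pen down
  REPEAT 4 [
    -- iteration 1/4 --
    RT 90: heading 0 -> 270
    FD 2: (-2,0) -> (-2,-2) [heading=270, draw]
    BK 10: (-2,-2) -> (-2,8) [heading=270, draw]
    -- iteration 2/4 --
    RT 90: heading 270 -> 180
    FD 2: (-2,8) -> (-4,8) [heading=180, draw]
    BK 10: (-4,8) -> (6,8) [heading=180, draw]
    -- iteration 3/4 --
    RT 90: heading 180 -> 90
    FD 2: (6,8) -> (6,10) [heading=90, draw]
    BK 10: (6,10) -> (6,0) [heading=90, draw]
    -- iteration 4/4 --
    RT 90: heading 90 -> 0
    FD 2: (6,0) -> (8,0) [heading=0, draw]
    BK 10: (8,0) -> (-2,0) [heading=0, draw]
  ]
]
FD 5: (-2,0) -> (3,0) [heading=0, draw]
LT 135: heading 0 -> 135
PU: pen up
Final: pos=(3,0), heading=135, 19 segment(s) drawn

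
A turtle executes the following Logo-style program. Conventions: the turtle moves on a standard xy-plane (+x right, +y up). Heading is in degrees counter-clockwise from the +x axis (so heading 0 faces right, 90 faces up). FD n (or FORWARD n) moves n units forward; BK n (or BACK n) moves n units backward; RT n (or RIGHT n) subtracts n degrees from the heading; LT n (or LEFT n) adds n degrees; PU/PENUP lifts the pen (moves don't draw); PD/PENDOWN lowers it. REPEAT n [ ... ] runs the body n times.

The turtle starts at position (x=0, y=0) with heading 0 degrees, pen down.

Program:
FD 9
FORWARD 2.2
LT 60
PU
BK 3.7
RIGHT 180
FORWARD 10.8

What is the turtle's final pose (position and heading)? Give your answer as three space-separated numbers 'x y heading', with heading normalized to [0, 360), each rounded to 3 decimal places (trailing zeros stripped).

Executing turtle program step by step:
Start: pos=(0,0), heading=0, pen down
FD 9: (0,0) -> (9,0) [heading=0, draw]
FD 2.2: (9,0) -> (11.2,0) [heading=0, draw]
LT 60: heading 0 -> 60
PU: pen up
BK 3.7: (11.2,0) -> (9.35,-3.204) [heading=60, move]
RT 180: heading 60 -> 240
FD 10.8: (9.35,-3.204) -> (3.95,-12.557) [heading=240, move]
Final: pos=(3.95,-12.557), heading=240, 2 segment(s) drawn

Answer: 3.95 -12.557 240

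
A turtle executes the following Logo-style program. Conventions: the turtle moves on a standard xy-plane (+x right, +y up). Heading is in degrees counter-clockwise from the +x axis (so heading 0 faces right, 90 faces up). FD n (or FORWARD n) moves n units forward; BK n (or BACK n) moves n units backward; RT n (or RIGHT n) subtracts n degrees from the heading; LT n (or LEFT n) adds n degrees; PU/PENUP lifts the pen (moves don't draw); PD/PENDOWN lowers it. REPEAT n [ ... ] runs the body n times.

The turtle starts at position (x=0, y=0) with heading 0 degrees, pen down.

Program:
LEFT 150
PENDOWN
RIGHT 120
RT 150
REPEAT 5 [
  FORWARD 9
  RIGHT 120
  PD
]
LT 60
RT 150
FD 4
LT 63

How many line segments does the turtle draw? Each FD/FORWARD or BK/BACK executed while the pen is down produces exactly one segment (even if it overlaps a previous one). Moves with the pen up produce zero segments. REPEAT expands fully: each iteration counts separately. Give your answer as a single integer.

Answer: 6

Derivation:
Executing turtle program step by step:
Start: pos=(0,0), heading=0, pen down
LT 150: heading 0 -> 150
PD: pen down
RT 120: heading 150 -> 30
RT 150: heading 30 -> 240
REPEAT 5 [
  -- iteration 1/5 --
  FD 9: (0,0) -> (-4.5,-7.794) [heading=240, draw]
  RT 120: heading 240 -> 120
  PD: pen down
  -- iteration 2/5 --
  FD 9: (-4.5,-7.794) -> (-9,0) [heading=120, draw]
  RT 120: heading 120 -> 0
  PD: pen down
  -- iteration 3/5 --
  FD 9: (-9,0) -> (0,0) [heading=0, draw]
  RT 120: heading 0 -> 240
  PD: pen down
  -- iteration 4/5 --
  FD 9: (0,0) -> (-4.5,-7.794) [heading=240, draw]
  RT 120: heading 240 -> 120
  PD: pen down
  -- iteration 5/5 --
  FD 9: (-4.5,-7.794) -> (-9,0) [heading=120, draw]
  RT 120: heading 120 -> 0
  PD: pen down
]
LT 60: heading 0 -> 60
RT 150: heading 60 -> 270
FD 4: (-9,0) -> (-9,-4) [heading=270, draw]
LT 63: heading 270 -> 333
Final: pos=(-9,-4), heading=333, 6 segment(s) drawn
Segments drawn: 6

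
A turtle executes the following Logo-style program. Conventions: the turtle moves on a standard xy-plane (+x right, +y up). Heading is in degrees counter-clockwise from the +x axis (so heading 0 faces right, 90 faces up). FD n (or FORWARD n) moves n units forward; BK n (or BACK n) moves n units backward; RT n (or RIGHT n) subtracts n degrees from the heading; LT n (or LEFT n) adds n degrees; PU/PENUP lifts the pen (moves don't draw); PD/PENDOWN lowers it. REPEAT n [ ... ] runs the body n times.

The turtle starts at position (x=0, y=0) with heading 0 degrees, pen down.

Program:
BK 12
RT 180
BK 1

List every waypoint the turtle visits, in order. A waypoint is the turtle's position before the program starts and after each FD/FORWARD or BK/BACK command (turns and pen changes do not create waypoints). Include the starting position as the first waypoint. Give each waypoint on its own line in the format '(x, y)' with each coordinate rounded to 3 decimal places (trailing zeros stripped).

Answer: (0, 0)
(-12, 0)
(-11, 0)

Derivation:
Executing turtle program step by step:
Start: pos=(0,0), heading=0, pen down
BK 12: (0,0) -> (-12,0) [heading=0, draw]
RT 180: heading 0 -> 180
BK 1: (-12,0) -> (-11,0) [heading=180, draw]
Final: pos=(-11,0), heading=180, 2 segment(s) drawn
Waypoints (3 total):
(0, 0)
(-12, 0)
(-11, 0)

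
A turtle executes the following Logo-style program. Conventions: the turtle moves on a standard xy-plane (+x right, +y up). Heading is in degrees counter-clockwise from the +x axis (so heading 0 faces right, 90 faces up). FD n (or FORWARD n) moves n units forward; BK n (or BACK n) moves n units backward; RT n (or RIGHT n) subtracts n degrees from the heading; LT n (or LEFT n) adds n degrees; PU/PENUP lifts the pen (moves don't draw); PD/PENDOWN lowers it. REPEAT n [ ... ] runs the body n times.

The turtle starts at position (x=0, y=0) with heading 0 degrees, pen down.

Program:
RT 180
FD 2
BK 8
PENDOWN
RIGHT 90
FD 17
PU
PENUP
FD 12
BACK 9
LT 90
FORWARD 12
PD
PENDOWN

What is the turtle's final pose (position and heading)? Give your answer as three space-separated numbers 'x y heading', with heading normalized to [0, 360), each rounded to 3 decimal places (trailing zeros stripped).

Executing turtle program step by step:
Start: pos=(0,0), heading=0, pen down
RT 180: heading 0 -> 180
FD 2: (0,0) -> (-2,0) [heading=180, draw]
BK 8: (-2,0) -> (6,0) [heading=180, draw]
PD: pen down
RT 90: heading 180 -> 90
FD 17: (6,0) -> (6,17) [heading=90, draw]
PU: pen up
PU: pen up
FD 12: (6,17) -> (6,29) [heading=90, move]
BK 9: (6,29) -> (6,20) [heading=90, move]
LT 90: heading 90 -> 180
FD 12: (6,20) -> (-6,20) [heading=180, move]
PD: pen down
PD: pen down
Final: pos=(-6,20), heading=180, 3 segment(s) drawn

Answer: -6 20 180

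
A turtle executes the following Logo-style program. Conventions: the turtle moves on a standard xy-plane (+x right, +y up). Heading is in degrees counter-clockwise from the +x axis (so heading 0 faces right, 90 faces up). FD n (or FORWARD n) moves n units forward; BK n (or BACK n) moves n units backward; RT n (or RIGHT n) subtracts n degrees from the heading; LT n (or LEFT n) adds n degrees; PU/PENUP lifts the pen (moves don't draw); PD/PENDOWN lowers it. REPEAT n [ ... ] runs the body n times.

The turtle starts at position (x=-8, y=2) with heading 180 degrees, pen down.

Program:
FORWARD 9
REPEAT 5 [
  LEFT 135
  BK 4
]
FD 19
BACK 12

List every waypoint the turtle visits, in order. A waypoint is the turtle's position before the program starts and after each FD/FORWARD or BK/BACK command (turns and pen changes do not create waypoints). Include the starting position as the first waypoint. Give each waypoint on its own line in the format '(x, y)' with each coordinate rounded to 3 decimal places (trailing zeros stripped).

Answer: (-8, 2)
(-17, 2)
(-19.828, 4.828)
(-19.828, 0.828)
(-17, 3.657)
(-21, 3.657)
(-18.172, 0.828)
(-31.607, 14.263)
(-23.121, 5.778)

Derivation:
Executing turtle program step by step:
Start: pos=(-8,2), heading=180, pen down
FD 9: (-8,2) -> (-17,2) [heading=180, draw]
REPEAT 5 [
  -- iteration 1/5 --
  LT 135: heading 180 -> 315
  BK 4: (-17,2) -> (-19.828,4.828) [heading=315, draw]
  -- iteration 2/5 --
  LT 135: heading 315 -> 90
  BK 4: (-19.828,4.828) -> (-19.828,0.828) [heading=90, draw]
  -- iteration 3/5 --
  LT 135: heading 90 -> 225
  BK 4: (-19.828,0.828) -> (-17,3.657) [heading=225, draw]
  -- iteration 4/5 --
  LT 135: heading 225 -> 0
  BK 4: (-17,3.657) -> (-21,3.657) [heading=0, draw]
  -- iteration 5/5 --
  LT 135: heading 0 -> 135
  BK 4: (-21,3.657) -> (-18.172,0.828) [heading=135, draw]
]
FD 19: (-18.172,0.828) -> (-31.607,14.263) [heading=135, draw]
BK 12: (-31.607,14.263) -> (-23.121,5.778) [heading=135, draw]
Final: pos=(-23.121,5.778), heading=135, 8 segment(s) drawn
Waypoints (9 total):
(-8, 2)
(-17, 2)
(-19.828, 4.828)
(-19.828, 0.828)
(-17, 3.657)
(-21, 3.657)
(-18.172, 0.828)
(-31.607, 14.263)
(-23.121, 5.778)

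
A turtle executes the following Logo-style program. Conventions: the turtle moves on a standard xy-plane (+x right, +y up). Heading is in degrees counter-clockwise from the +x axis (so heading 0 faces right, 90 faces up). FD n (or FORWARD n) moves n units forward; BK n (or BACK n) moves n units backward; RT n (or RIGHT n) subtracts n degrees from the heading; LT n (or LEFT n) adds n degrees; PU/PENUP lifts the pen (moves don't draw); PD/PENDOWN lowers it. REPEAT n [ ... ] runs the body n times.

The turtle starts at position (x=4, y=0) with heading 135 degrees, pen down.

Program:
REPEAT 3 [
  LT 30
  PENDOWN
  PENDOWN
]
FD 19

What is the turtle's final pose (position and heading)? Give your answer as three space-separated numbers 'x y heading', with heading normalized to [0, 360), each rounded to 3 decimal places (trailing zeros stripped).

Answer: -9.435 -13.435 225

Derivation:
Executing turtle program step by step:
Start: pos=(4,0), heading=135, pen down
REPEAT 3 [
  -- iteration 1/3 --
  LT 30: heading 135 -> 165
  PD: pen down
  PD: pen down
  -- iteration 2/3 --
  LT 30: heading 165 -> 195
  PD: pen down
  PD: pen down
  -- iteration 3/3 --
  LT 30: heading 195 -> 225
  PD: pen down
  PD: pen down
]
FD 19: (4,0) -> (-9.435,-13.435) [heading=225, draw]
Final: pos=(-9.435,-13.435), heading=225, 1 segment(s) drawn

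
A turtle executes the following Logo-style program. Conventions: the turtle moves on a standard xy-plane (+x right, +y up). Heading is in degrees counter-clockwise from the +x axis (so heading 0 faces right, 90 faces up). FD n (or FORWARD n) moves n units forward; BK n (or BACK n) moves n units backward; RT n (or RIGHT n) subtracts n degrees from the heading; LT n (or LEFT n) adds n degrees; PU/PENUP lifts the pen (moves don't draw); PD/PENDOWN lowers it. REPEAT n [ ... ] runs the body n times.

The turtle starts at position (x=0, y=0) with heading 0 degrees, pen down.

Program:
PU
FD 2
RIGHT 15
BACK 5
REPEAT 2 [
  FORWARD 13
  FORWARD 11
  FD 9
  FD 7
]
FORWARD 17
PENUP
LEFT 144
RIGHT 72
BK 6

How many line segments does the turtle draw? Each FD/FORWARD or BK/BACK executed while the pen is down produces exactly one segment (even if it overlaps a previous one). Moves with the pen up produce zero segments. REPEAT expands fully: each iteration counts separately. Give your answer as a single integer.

Executing turtle program step by step:
Start: pos=(0,0), heading=0, pen down
PU: pen up
FD 2: (0,0) -> (2,0) [heading=0, move]
RT 15: heading 0 -> 345
BK 5: (2,0) -> (-2.83,1.294) [heading=345, move]
REPEAT 2 [
  -- iteration 1/2 --
  FD 13: (-2.83,1.294) -> (9.727,-2.071) [heading=345, move]
  FD 11: (9.727,-2.071) -> (20.353,-4.918) [heading=345, move]
  FD 9: (20.353,-4.918) -> (29.046,-7.247) [heading=345, move]
  FD 7: (29.046,-7.247) -> (35.807,-9.059) [heading=345, move]
  -- iteration 2/2 --
  FD 13: (35.807,-9.059) -> (48.364,-12.423) [heading=345, move]
  FD 11: (48.364,-12.423) -> (58.99,-15.27) [heading=345, move]
  FD 9: (58.99,-15.27) -> (67.683,-17.6) [heading=345, move]
  FD 7: (67.683,-17.6) -> (74.444,-19.411) [heading=345, move]
]
FD 17: (74.444,-19.411) -> (90.865,-23.811) [heading=345, move]
PU: pen up
LT 144: heading 345 -> 129
RT 72: heading 129 -> 57
BK 6: (90.865,-23.811) -> (87.597,-28.843) [heading=57, move]
Final: pos=(87.597,-28.843), heading=57, 0 segment(s) drawn
Segments drawn: 0

Answer: 0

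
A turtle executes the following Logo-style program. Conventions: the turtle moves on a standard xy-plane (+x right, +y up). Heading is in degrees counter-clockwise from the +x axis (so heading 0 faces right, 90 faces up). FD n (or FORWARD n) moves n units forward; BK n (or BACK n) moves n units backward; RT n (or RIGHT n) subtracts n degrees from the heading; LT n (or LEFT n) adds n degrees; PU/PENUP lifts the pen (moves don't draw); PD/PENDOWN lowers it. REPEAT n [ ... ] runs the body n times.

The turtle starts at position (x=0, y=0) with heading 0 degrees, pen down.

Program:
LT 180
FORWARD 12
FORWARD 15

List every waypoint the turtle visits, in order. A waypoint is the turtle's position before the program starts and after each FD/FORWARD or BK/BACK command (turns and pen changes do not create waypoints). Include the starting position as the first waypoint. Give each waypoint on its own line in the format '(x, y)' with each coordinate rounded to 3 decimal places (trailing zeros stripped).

Executing turtle program step by step:
Start: pos=(0,0), heading=0, pen down
LT 180: heading 0 -> 180
FD 12: (0,0) -> (-12,0) [heading=180, draw]
FD 15: (-12,0) -> (-27,0) [heading=180, draw]
Final: pos=(-27,0), heading=180, 2 segment(s) drawn
Waypoints (3 total):
(0, 0)
(-12, 0)
(-27, 0)

Answer: (0, 0)
(-12, 0)
(-27, 0)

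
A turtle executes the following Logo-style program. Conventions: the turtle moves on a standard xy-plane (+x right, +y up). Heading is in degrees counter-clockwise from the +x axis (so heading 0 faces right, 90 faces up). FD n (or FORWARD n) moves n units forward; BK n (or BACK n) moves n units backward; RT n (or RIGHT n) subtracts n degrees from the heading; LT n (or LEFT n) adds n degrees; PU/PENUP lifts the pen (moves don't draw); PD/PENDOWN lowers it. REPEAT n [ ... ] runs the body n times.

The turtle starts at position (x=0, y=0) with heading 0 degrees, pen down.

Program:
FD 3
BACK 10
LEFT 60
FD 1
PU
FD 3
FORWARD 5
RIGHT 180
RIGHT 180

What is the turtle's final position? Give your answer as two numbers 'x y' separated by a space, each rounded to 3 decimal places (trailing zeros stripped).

Answer: -2.5 7.794

Derivation:
Executing turtle program step by step:
Start: pos=(0,0), heading=0, pen down
FD 3: (0,0) -> (3,0) [heading=0, draw]
BK 10: (3,0) -> (-7,0) [heading=0, draw]
LT 60: heading 0 -> 60
FD 1: (-7,0) -> (-6.5,0.866) [heading=60, draw]
PU: pen up
FD 3: (-6.5,0.866) -> (-5,3.464) [heading=60, move]
FD 5: (-5,3.464) -> (-2.5,7.794) [heading=60, move]
RT 180: heading 60 -> 240
RT 180: heading 240 -> 60
Final: pos=(-2.5,7.794), heading=60, 3 segment(s) drawn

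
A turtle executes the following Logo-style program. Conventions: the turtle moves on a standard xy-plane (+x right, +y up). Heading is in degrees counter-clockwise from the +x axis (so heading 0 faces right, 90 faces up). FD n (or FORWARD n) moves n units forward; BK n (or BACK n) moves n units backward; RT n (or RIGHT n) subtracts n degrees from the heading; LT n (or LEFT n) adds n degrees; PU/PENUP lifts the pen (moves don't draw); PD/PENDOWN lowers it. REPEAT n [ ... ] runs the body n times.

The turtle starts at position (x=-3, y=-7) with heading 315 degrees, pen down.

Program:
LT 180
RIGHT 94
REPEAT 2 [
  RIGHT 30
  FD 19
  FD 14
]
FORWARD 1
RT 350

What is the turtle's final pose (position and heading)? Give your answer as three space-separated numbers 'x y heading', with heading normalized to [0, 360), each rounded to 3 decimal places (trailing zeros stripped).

Executing turtle program step by step:
Start: pos=(-3,-7), heading=315, pen down
LT 180: heading 315 -> 135
RT 94: heading 135 -> 41
REPEAT 2 [
  -- iteration 1/2 --
  RT 30: heading 41 -> 11
  FD 19: (-3,-7) -> (15.651,-3.375) [heading=11, draw]
  FD 14: (15.651,-3.375) -> (29.394,-0.703) [heading=11, draw]
  -- iteration 2/2 --
  RT 30: heading 11 -> 341
  FD 19: (29.394,-0.703) -> (47.359,-6.889) [heading=341, draw]
  FD 14: (47.359,-6.889) -> (60.596,-11.447) [heading=341, draw]
]
FD 1: (60.596,-11.447) -> (61.541,-11.773) [heading=341, draw]
RT 350: heading 341 -> 351
Final: pos=(61.541,-11.773), heading=351, 5 segment(s) drawn

Answer: 61.541 -11.773 351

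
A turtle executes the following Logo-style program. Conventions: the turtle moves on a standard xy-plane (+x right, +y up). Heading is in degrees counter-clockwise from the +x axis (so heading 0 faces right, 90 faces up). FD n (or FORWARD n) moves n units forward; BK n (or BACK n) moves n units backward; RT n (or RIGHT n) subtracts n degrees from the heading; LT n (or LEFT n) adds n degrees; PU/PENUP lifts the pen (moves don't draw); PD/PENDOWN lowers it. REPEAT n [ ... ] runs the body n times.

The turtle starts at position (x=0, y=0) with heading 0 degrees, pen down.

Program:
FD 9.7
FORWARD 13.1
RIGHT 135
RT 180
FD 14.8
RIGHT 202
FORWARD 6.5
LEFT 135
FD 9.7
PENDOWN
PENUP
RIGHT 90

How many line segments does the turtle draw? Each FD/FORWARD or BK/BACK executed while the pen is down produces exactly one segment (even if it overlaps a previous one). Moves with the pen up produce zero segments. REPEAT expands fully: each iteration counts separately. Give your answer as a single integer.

Executing turtle program step by step:
Start: pos=(0,0), heading=0, pen down
FD 9.7: (0,0) -> (9.7,0) [heading=0, draw]
FD 13.1: (9.7,0) -> (22.8,0) [heading=0, draw]
RT 135: heading 0 -> 225
RT 180: heading 225 -> 45
FD 14.8: (22.8,0) -> (33.265,10.465) [heading=45, draw]
RT 202: heading 45 -> 203
FD 6.5: (33.265,10.465) -> (27.282,7.925) [heading=203, draw]
LT 135: heading 203 -> 338
FD 9.7: (27.282,7.925) -> (36.276,4.292) [heading=338, draw]
PD: pen down
PU: pen up
RT 90: heading 338 -> 248
Final: pos=(36.276,4.292), heading=248, 5 segment(s) drawn
Segments drawn: 5

Answer: 5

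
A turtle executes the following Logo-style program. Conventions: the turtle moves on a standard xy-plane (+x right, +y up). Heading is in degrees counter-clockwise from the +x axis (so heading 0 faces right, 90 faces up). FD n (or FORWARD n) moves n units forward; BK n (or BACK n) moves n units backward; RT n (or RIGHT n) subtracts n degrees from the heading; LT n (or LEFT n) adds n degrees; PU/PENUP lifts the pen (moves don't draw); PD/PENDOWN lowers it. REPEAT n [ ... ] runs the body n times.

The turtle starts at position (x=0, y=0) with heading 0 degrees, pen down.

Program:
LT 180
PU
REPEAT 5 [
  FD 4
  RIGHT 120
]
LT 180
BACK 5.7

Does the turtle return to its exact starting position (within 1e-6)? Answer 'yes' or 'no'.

Answer: no

Derivation:
Executing turtle program step by step:
Start: pos=(0,0), heading=0, pen down
LT 180: heading 0 -> 180
PU: pen up
REPEAT 5 [
  -- iteration 1/5 --
  FD 4: (0,0) -> (-4,0) [heading=180, move]
  RT 120: heading 180 -> 60
  -- iteration 2/5 --
  FD 4: (-4,0) -> (-2,3.464) [heading=60, move]
  RT 120: heading 60 -> 300
  -- iteration 3/5 --
  FD 4: (-2,3.464) -> (0,0) [heading=300, move]
  RT 120: heading 300 -> 180
  -- iteration 4/5 --
  FD 4: (0,0) -> (-4,0) [heading=180, move]
  RT 120: heading 180 -> 60
  -- iteration 5/5 --
  FD 4: (-4,0) -> (-2,3.464) [heading=60, move]
  RT 120: heading 60 -> 300
]
LT 180: heading 300 -> 120
BK 5.7: (-2,3.464) -> (0.85,-1.472) [heading=120, move]
Final: pos=(0.85,-1.472), heading=120, 0 segment(s) drawn

Start position: (0, 0)
Final position: (0.85, -1.472)
Distance = 1.7; >= 1e-6 -> NOT closed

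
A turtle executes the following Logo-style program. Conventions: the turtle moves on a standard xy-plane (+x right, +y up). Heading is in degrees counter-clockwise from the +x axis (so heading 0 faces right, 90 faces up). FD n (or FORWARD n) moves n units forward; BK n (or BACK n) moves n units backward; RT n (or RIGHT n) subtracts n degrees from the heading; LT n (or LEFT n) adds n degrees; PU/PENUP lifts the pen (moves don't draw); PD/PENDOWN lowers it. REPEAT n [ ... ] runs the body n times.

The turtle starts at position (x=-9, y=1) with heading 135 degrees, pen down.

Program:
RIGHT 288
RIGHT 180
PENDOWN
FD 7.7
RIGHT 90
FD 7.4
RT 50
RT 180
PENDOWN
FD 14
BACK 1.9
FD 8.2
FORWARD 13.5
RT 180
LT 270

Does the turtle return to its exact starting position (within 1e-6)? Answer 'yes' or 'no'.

Executing turtle program step by step:
Start: pos=(-9,1), heading=135, pen down
RT 288: heading 135 -> 207
RT 180: heading 207 -> 27
PD: pen down
FD 7.7: (-9,1) -> (-2.139,4.496) [heading=27, draw]
RT 90: heading 27 -> 297
FD 7.4: (-2.139,4.496) -> (1.22,-2.098) [heading=297, draw]
RT 50: heading 297 -> 247
RT 180: heading 247 -> 67
PD: pen down
FD 14: (1.22,-2.098) -> (6.691,10.789) [heading=67, draw]
BK 1.9: (6.691,10.789) -> (5.948,9.04) [heading=67, draw]
FD 8.2: (5.948,9.04) -> (9.152,16.589) [heading=67, draw]
FD 13.5: (9.152,16.589) -> (14.427,29.015) [heading=67, draw]
RT 180: heading 67 -> 247
LT 270: heading 247 -> 157
Final: pos=(14.427,29.015), heading=157, 6 segment(s) drawn

Start position: (-9, 1)
Final position: (14.427, 29.015)
Distance = 36.52; >= 1e-6 -> NOT closed

Answer: no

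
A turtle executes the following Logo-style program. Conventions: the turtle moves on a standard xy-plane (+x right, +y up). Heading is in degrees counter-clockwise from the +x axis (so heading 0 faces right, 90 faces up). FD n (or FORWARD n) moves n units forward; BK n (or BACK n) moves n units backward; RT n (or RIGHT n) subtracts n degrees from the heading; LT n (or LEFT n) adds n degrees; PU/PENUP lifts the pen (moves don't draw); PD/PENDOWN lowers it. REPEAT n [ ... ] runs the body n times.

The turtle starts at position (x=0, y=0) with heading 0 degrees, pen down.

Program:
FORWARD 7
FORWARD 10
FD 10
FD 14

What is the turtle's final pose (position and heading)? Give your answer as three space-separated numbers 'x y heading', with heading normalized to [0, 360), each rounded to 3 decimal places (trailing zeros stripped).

Executing turtle program step by step:
Start: pos=(0,0), heading=0, pen down
FD 7: (0,0) -> (7,0) [heading=0, draw]
FD 10: (7,0) -> (17,0) [heading=0, draw]
FD 10: (17,0) -> (27,0) [heading=0, draw]
FD 14: (27,0) -> (41,0) [heading=0, draw]
Final: pos=(41,0), heading=0, 4 segment(s) drawn

Answer: 41 0 0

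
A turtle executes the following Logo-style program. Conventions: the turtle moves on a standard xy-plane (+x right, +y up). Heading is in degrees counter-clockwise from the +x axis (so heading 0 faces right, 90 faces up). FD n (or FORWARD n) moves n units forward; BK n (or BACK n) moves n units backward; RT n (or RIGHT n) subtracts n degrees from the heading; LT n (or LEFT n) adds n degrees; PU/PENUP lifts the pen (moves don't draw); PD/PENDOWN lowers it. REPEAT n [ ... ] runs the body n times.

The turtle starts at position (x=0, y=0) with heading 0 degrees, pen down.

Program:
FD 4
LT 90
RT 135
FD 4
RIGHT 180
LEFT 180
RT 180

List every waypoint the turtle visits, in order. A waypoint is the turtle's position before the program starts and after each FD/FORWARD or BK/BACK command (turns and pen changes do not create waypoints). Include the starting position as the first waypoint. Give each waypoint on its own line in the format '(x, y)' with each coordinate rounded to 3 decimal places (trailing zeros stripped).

Executing turtle program step by step:
Start: pos=(0,0), heading=0, pen down
FD 4: (0,0) -> (4,0) [heading=0, draw]
LT 90: heading 0 -> 90
RT 135: heading 90 -> 315
FD 4: (4,0) -> (6.828,-2.828) [heading=315, draw]
RT 180: heading 315 -> 135
LT 180: heading 135 -> 315
RT 180: heading 315 -> 135
Final: pos=(6.828,-2.828), heading=135, 2 segment(s) drawn
Waypoints (3 total):
(0, 0)
(4, 0)
(6.828, -2.828)

Answer: (0, 0)
(4, 0)
(6.828, -2.828)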